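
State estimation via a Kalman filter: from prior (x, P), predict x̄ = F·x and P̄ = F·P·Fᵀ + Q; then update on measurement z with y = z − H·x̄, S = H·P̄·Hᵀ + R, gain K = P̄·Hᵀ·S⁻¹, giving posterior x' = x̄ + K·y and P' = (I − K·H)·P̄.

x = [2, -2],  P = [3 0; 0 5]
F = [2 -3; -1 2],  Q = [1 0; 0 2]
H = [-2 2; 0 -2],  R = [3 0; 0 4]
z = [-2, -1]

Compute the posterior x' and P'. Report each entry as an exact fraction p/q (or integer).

x̄ = F·x = [10, -6]
P̄ = F·P·Fᵀ + Q = [58 -36; -36 25]
y = z − H·x̄ = [30, -13]
S = H·P̄·Hᵀ + R = [623 -244; -244 104]
K = P̄·Hᵀ·S⁻¹ = [-248/657 -127/657; 61/657 -691/2628]
x' = x̄ + K·y = [781/657, 535/2628]
P' = (I − K·H)·P̄ = [626/657 254/657; 254/657 691/1314]

x' = [781/657, 535/2628]
P' = [626/657 254/657; 254/657 691/1314]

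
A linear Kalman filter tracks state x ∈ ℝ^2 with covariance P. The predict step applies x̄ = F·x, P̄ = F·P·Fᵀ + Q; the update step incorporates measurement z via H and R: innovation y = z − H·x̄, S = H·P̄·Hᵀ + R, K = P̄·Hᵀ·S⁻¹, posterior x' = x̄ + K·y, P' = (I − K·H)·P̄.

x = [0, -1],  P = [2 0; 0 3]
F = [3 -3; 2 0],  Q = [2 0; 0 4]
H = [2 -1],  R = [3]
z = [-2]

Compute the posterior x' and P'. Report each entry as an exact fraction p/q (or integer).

x̄ = F·x = [3, 0]
P̄ = F·P·Fᵀ + Q = [47 12; 12 12]
y = z − H·x̄ = [-8]
S = H·P̄·Hᵀ + R = [155]
K = P̄·Hᵀ·S⁻¹ = [82/155; 12/155]
x' = x̄ + K·y = [-191/155, -96/155]
P' = (I − K·H)·P̄ = [561/155 876/155; 876/155 1716/155]

x' = [-191/155, -96/155]
P' = [561/155 876/155; 876/155 1716/155]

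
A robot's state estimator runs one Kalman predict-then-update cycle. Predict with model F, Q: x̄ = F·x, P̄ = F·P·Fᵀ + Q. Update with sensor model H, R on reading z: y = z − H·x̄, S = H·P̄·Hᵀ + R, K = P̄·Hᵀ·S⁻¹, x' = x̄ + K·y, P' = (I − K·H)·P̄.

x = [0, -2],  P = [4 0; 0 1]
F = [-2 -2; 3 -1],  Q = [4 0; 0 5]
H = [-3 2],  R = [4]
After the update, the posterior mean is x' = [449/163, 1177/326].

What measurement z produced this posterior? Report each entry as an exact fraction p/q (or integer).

x̄ = F·x = [4, 2]
P̄ = F·P·Fᵀ + Q = [24 -22; -22 42]
S = H·P̄·Hᵀ + R = [652]
K = P̄·Hᵀ·S⁻¹ = [-29/163; 75/326]
x' − x̄ = [-203/163, 525/326] = K·y
y = (KᵀK)⁻¹·Kᵀ·(x' − x̄) = [7]
z = y + H·x̄ = [7] + [-8] = [-1]

z = [-1]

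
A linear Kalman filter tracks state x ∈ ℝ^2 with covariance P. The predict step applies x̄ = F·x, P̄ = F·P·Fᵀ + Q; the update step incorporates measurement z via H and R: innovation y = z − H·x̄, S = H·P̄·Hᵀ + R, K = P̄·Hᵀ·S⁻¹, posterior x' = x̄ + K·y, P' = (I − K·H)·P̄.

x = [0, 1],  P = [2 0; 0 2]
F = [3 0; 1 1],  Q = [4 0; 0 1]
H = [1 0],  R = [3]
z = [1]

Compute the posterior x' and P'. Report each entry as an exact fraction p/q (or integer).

x̄ = F·x = [0, 1]
P̄ = F·P·Fᵀ + Q = [22 6; 6 5]
y = z − H·x̄ = [1]
S = H·P̄·Hᵀ + R = [25]
K = P̄·Hᵀ·S⁻¹ = [22/25; 6/25]
x' = x̄ + K·y = [22/25, 31/25]
P' = (I − K·H)·P̄ = [66/25 18/25; 18/25 89/25]

x' = [22/25, 31/25]
P' = [66/25 18/25; 18/25 89/25]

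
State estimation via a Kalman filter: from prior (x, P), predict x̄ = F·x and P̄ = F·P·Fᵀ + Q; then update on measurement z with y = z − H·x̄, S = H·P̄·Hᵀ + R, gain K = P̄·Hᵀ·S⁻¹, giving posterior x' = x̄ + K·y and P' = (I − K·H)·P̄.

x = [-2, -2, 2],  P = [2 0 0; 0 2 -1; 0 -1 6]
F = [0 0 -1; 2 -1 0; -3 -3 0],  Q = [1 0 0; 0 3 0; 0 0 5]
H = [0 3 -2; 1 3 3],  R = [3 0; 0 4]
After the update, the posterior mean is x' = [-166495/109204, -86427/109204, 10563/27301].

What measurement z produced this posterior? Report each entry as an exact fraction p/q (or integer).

x̄ = F·x = [-2, -2, 12]
P̄ = F·P·Fᵀ + Q = [7 -1 -3; -1 13 -6; -3 -6 41]
S = H·P̄·Hᵀ + R = [356 -144; -144 365]
K = P̄·Hᵀ·S⁻¹ = [375/109204 -337/27301; 21495/109204 3616/27301; -5453/27301 5478/27301]
x' − x̄ = [51913/109204, 131981/109204, -317049/27301] = K·y
y = (KᵀK)⁻¹·Kᵀ·(x' − x̄) = [27, -31]
z = y + H·x̄ = [27, -31] + [-30, 28] = [-3, -3]

z = [-3, -3]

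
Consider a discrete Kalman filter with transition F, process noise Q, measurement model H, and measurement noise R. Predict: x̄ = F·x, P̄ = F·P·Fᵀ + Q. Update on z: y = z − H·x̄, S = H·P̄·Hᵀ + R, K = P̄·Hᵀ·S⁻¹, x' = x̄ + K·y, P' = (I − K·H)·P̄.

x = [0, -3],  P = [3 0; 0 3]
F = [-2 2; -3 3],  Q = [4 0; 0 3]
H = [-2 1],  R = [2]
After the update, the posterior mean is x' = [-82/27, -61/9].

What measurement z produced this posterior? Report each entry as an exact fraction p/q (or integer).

z = [-1]

x̄ = F·x = [-6, -9]
P̄ = F·P·Fᵀ + Q = [28 36; 36 57]
S = H·P̄·Hᵀ + R = [27]
K = P̄·Hᵀ·S⁻¹ = [-20/27; -5/9]
x' − x̄ = [80/27, 20/9] = K·y
y = (KᵀK)⁻¹·Kᵀ·(x' − x̄) = [-4]
z = y + H·x̄ = [-4] + [3] = [-1]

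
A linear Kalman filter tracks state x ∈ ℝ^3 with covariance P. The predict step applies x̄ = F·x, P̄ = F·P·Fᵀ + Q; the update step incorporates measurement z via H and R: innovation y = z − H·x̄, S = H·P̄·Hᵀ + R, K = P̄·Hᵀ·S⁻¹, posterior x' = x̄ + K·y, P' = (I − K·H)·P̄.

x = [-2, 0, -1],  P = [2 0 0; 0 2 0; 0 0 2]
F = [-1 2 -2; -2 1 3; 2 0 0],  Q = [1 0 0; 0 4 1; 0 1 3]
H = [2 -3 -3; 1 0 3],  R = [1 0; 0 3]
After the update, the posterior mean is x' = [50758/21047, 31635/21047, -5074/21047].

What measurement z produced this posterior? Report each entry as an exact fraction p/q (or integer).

x̄ = F·x = [4, 1, -4]
P̄ = F·P·Fᵀ + Q = [19 -4 -4; -4 32 -7; -4 -7 11]
S = H·P̄·Hᵀ + R = [434 2; 2 97]
K = P̄·Hᵀ·S⁻¹ = [3000/21047 1457/21047; -8001/42094 -5342/21047; -999/21047 6313/21047]
x' − x̄ = [-33430/21047, 10588/21047, 79114/21047] = K·y
y = (KᵀK)⁻¹·Kᵀ·(x' − x̄) = [-16, 10]
z = y + H·x̄ = [-16, 10] + [17, -8] = [1, 2]

z = [1, 2]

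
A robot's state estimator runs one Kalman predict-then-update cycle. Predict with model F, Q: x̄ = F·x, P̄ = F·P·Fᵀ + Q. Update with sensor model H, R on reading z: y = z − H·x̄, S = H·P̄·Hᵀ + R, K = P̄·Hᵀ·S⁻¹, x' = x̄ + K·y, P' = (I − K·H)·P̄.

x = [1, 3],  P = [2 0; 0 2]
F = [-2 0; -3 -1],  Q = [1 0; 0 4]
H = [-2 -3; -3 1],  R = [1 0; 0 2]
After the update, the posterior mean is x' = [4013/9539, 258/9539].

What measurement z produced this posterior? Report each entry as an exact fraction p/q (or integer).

x̄ = F·x = [-2, -6]
P̄ = F·P·Fᵀ + Q = [9 12; 12 24]
S = H·P̄·Hᵀ + R = [397 66; 66 35]
K = P̄·Hᵀ·S⁻¹ = [-900/9539 -2391/9539; -2568/9539 1572/9539]
x' − x̄ = [23091/9539, 57492/9539] = K·y
y = (KᵀK)⁻¹·Kᵀ·(x' − x̄) = [-23, -1]
z = y + H·x̄ = [-23, -1] + [22, 0] = [-1, -1]

z = [-1, -1]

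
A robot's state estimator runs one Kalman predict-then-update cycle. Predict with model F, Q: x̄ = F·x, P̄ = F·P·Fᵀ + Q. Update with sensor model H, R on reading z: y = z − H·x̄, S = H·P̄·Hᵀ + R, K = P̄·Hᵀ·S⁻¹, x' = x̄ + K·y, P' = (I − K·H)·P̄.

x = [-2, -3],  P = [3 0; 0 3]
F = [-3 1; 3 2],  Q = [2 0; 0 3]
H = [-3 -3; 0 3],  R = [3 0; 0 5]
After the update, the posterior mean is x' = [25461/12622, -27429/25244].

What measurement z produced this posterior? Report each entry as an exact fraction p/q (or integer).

x̄ = F·x = [3, -12]
P̄ = F·P·Fᵀ + Q = [32 -21; -21 42]
S = H·P̄·Hᵀ + R = [291 -189; -189 383]
K = P̄·Hᵀ·S⁻¹ = [-4091/12622 -4095/12622; -105/25244 8253/25244]
x' − x̄ = [-12405/12622, 275499/25244] = K·y
y = (KᵀK)⁻¹·Kᵀ·(x' − x̄) = [-30, 33]
z = y + H·x̄ = [-30, 33] + [27, -36] = [-3, -3]

z = [-3, -3]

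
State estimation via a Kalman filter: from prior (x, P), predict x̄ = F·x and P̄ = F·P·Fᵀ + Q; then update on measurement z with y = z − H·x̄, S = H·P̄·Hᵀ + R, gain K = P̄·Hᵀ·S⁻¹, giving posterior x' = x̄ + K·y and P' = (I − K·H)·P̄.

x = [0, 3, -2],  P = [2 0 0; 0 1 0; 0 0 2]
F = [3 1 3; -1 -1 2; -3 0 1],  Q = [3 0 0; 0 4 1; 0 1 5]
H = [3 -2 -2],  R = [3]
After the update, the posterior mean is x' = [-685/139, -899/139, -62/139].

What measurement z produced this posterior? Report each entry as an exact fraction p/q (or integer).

x̄ = F·x = [-3, -7, -2]
P̄ = F·P·Fᵀ + Q = [40 5 -12; 5 15 11; -12 11 25]
S = H·P̄·Hᵀ + R = [695]
K = P̄·Hᵀ·S⁻¹ = [134/695; -37/695; -108/695]
x' − x̄ = [-268/139, 74/139, 216/139] = K·y
y = (KᵀK)⁻¹·Kᵀ·(x' − x̄) = [-10]
z = y + H·x̄ = [-10] + [9] = [-1]

z = [-1]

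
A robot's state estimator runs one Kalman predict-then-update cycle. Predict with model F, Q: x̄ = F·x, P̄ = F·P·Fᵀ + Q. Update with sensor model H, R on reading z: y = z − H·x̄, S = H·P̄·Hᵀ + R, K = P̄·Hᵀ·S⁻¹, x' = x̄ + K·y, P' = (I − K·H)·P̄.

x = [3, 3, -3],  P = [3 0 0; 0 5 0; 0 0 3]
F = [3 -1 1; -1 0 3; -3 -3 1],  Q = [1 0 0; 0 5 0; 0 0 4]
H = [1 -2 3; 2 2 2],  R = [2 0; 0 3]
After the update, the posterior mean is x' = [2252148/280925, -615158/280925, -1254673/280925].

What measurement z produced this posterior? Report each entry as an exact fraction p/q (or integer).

x̄ = F·x = [3, -12, -21]
P̄ = F·P·Fᵀ + Q = [36 0 -9; 0 35 18; -9 18 79]
S = H·P̄·Hᵀ + R = [619 370; 370 675]
K = P̄·Hᵀ·S⁻¹ = [-2781/56185 30096/280925; -10004/56185 71534/280925; 12896/56185 37904/280925]
x' − x̄ = [1409373/280925, 2755942/280925, 4644752/280925] = K·y
y = (KᵀK)⁻¹·Kᵀ·(x' − x̄) = [35, 63]
z = y + H·x̄ = [35, 63] + [-36, -60] = [-1, 3]

z = [-1, 3]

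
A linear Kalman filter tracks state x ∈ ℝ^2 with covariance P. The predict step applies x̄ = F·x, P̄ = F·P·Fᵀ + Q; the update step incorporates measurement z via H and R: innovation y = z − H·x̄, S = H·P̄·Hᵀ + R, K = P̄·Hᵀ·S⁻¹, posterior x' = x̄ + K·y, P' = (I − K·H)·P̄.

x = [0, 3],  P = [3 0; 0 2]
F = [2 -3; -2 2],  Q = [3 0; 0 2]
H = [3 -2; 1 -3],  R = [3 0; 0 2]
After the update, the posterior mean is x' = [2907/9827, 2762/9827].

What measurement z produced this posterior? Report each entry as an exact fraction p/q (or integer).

z = [1, -1]

x̄ = F·x = [-9, 6]
P̄ = F·P·Fᵀ + Q = [33 -24; -24 22]
S = H·P̄·Hᵀ + R = [676 495; 495 377]
K = P̄·Hᵀ·S⁻¹ = [3444/9827 -1785/9827; 818/9827 -3420/9827]
x' − x̄ = [91350/9827, -56200/9827] = K·y
y = (KᵀK)⁻¹·Kᵀ·(x' − x̄) = [40, 26]
z = y + H·x̄ = [40, 26] + [-39, -27] = [1, -1]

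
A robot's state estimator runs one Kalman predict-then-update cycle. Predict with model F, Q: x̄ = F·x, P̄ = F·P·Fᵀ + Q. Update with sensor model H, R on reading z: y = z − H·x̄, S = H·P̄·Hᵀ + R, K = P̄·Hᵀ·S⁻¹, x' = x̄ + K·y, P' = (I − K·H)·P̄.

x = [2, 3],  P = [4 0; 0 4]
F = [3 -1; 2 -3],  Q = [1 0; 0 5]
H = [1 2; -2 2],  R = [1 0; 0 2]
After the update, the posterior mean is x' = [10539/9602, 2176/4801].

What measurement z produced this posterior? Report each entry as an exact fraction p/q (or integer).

x̄ = F·x = [3, -5]
P̄ = F·P·Fᵀ + Q = [41 36; 36 57]
S = H·P̄·Hᵀ + R = [414 74; 74 106]
K = P̄·Hᵀ·S⁻¹ = [6359/19204 -6251/19204; 1599/4801 786/4801]
x' − x̄ = [-18267/9602, 26181/4801] = K·y
y = (KᵀK)⁻¹·Kᵀ·(x' − x̄) = [9, 15]
z = y + H·x̄ = [9, 15] + [-7, -16] = [2, -1]

z = [2, -1]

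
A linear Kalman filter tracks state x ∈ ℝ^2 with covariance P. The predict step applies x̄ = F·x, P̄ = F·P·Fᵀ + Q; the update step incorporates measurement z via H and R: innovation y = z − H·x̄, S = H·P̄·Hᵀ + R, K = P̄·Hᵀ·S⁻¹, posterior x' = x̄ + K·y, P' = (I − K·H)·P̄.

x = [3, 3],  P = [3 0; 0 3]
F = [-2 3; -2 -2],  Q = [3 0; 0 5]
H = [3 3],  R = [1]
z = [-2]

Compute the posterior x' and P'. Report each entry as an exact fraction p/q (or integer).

x' = [1074/133, -4659/532]
P' = [2670/133 -2661/133; -2661/133 10667/532]

x̄ = F·x = [3, -12]
P̄ = F·P·Fᵀ + Q = [42 -6; -6 29]
y = z − H·x̄ = [25]
S = H·P̄·Hᵀ + R = [532]
K = P̄·Hᵀ·S⁻¹ = [27/133; 69/532]
x' = x̄ + K·y = [1074/133, -4659/532]
P' = (I − K·H)·P̄ = [2670/133 -2661/133; -2661/133 10667/532]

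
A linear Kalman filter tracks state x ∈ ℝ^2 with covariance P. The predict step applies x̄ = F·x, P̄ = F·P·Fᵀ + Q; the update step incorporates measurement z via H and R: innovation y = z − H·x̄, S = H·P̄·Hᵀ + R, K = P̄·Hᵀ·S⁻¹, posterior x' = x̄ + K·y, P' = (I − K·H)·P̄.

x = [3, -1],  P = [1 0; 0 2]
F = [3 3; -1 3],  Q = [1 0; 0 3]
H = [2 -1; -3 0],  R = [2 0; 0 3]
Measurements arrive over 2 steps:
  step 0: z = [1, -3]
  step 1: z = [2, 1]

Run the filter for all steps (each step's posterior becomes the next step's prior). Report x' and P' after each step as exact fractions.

step 0: x̄ = F·x = [6, -6]
step 0: P̄ = F·P·Fᵀ + Q = [28 15; 15 22]
step 0: y = z − H·x̄ = [-17, 15]
step 0: S = H·P̄·Hᵀ + R = [76 -123; -123 255]
step 0: K = P̄·Hᵀ·S⁻¹ = [41/1417 -447/1417; -1165/1417 -812/1417]
step 0: x' = x̄ + K·y = [1100/1417, -877/1417]
step 0: P' = (I − K·H)·P̄ = [447/1417 812/1417; 812/1417 3954/1417]
step 1: x̄ = F·x = [669/1417, -287/109]
step 1: P̄ = F·P·Fᵀ + Q = [55642/1417 3009/109; 3009/109 2724/109]
step 1: y = z − H·x̄ = [-2235/1417, 3424/1417]
step 1: S = H·P̄·Hᵀ + R = [104346/1417 -216501/1417; -216501/1417 505029/1417]
step 1: K = P̄·Hᵀ·S⁻¹ = [72167/1370283 -421979/1370283; -296421/456761 -233208/456761]
step 1: x' = x̄ + K·y = [-486542/1370283, -1298644/456761]
step 1: P' = (I − K·H)·P̄ = [421979/1370283 233208/456761; 233208/456761 1059258/456761]

step 0: x' = [1100/1417, -877/1417], P' = [447/1417 812/1417; 812/1417 3954/1417]
step 1: x' = [-486542/1370283, -1298644/456761], P' = [421979/1370283 233208/456761; 233208/456761 1059258/456761]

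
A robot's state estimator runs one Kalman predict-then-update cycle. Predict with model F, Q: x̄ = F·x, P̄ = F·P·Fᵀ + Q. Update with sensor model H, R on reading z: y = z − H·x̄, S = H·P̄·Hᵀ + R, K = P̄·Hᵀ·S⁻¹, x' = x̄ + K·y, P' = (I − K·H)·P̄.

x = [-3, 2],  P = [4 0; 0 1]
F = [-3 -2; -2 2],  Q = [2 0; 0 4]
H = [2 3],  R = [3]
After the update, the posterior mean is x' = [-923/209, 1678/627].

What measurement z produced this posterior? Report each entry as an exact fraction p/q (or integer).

x̄ = F·x = [5, 10]
P̄ = F·P·Fᵀ + Q = [42 20; 20 24]
S = H·P̄·Hᵀ + R = [627]
K = P̄·Hᵀ·S⁻¹ = [48/209; 112/627]
x' − x̄ = [-1968/209, -4592/627] = K·y
y = (KᵀK)⁻¹·Kᵀ·(x' − x̄) = [-41]
z = y + H·x̄ = [-41] + [40] = [-1]

z = [-1]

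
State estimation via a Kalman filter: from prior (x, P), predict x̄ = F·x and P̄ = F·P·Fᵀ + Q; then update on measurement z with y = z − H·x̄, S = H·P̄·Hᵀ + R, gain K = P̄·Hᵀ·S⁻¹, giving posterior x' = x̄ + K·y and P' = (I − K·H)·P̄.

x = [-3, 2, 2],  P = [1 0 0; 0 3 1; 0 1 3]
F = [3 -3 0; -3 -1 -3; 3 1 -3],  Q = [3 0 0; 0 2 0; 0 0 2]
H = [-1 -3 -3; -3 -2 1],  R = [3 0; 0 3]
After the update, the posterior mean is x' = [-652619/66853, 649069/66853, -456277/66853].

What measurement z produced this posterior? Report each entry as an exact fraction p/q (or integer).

z = [1, 3]

x̄ = F·x = [-15, 1, -13]
P̄ = F·P·Fᵀ + Q = [39 9 9; 9 47 15; 9 15 35]
S = H·P̄·Hᵀ + R = [1158 510; 510 571]
K = P̄·Hᵀ·S⁻¹ = [3719/133706 -16413/66853; -19095/133706 -3883/66853; -26523/133706 9269/66853]
x' − x̄ = [350176/66853, 582216/66853, 412812/66853] = K·y
y = (KᵀK)⁻¹·Kᵀ·(x' − x̄) = [-50, -27]
z = y + H·x̄ = [-50, -27] + [51, 30] = [1, 3]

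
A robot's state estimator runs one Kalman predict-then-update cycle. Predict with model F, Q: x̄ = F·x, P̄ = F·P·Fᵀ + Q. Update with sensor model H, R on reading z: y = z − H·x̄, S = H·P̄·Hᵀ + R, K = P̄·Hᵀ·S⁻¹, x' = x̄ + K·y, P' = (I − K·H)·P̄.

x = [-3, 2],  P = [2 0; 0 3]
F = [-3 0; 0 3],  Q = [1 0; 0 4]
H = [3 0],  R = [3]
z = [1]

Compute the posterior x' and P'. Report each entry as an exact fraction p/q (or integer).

x̄ = F·x = [9, 6]
P̄ = F·P·Fᵀ + Q = [19 0; 0 31]
y = z − H·x̄ = [-26]
S = H·P̄·Hᵀ + R = [174]
K = P̄·Hᵀ·S⁻¹ = [19/58; 0]
x' = x̄ + K·y = [14/29, 6]
P' = (I − K·H)·P̄ = [19/58 0; 0 31]

x' = [14/29, 6]
P' = [19/58 0; 0 31]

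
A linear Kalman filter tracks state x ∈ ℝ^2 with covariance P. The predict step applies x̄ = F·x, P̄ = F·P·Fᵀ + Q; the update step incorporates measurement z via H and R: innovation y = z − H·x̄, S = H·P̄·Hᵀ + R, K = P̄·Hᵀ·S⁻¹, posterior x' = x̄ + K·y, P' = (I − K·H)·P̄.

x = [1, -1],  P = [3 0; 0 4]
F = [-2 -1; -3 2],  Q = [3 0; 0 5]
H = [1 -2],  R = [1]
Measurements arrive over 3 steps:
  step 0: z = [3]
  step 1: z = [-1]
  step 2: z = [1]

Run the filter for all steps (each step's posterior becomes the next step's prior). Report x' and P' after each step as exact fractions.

step 0: x' = [-83/86, -2], P' = [3267/172 19/2; 19/2 5]
step 1: x' = [32876/3135, 17852/3135], P' = [189638/3135 192517/6270; 192517/6270 49622/3135]
step 2: x' = [-2408227/249829, -5355221/999316], P' = [21645833/249829 10993426/249829; 10993426/249829 45152265/1998632]

step 0: x̄ = F·x = [-1, -5]
step 0: P̄ = F·P·Fᵀ + Q = [19 10; 10 48]
step 0: y = z − H·x̄ = [-6]
step 0: S = H·P̄·Hᵀ + R = [172]
step 0: K = P̄·Hᵀ·S⁻¹ = [-1/172; -1/2]
step 0: x' = x̄ + K·y = [-83/86, -2]
step 0: P' = (I − K·H)·P̄ = [3267/172 19/2; 19/2 5]
step 1: x̄ = F·x = [169/43, -95/86]
step 1: P̄ = F·P·Fᵀ + Q = [5245/43 4062/43; 4062/43 14095/172]
step 1: y = z − H·x̄ = [-307/43]
step 1: S = H·P̄·Hᵀ + R = [3135/43]
step 1: K = P̄·Hᵀ·S⁻¹ = [-2879/3135; -5971/6270]
step 1: x' = x̄ + K·y = [32876/3135, 17852/3135]
step 1: P' = (I − K·H)·P̄ = [189638/3135 192517/6270; 192517/6270 49622/3135]
step 2: x̄ = F·x = [-27868/1045, -62924/3135]
step 2: P̄ = F·P·Fᵀ + Q = [400871/1045 628217/2090; 628217/2090 765803/3135]
step 2: y = z − H·x̄ = [-39109/3135]
step 2: S = H·P̄·Hᵀ + R = [499658/3135]
step 2: K = P̄·Hᵀ·S⁻¹ = [-341019/249829; -1178561/999316]
step 2: x' = x̄ + K·y = [-2408227/249829, -5355221/999316]
step 2: P' = (I − K·H)·P̄ = [21645833/249829 10993426/249829; 10993426/249829 45152265/1998632]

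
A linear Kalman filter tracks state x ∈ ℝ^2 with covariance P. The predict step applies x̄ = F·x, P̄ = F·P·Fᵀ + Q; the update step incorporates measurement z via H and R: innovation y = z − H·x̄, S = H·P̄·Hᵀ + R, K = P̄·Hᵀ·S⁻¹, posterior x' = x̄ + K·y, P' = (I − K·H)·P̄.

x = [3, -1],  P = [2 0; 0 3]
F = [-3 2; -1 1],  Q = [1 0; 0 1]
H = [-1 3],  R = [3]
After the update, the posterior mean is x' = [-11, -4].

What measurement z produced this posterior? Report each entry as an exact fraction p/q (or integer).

x̄ = F·x = [-11, -4]
P̄ = F·P·Fᵀ + Q = [31 12; 12 6]
S = H·P̄·Hᵀ + R = [16]
K = P̄·Hᵀ·S⁻¹ = [5/16; 3/8]
x' − x̄ = [0, 0] = K·y
y = (KᵀK)⁻¹·Kᵀ·(x' − x̄) = [0]
z = y + H·x̄ = [0] + [-1] = [-1]

z = [-1]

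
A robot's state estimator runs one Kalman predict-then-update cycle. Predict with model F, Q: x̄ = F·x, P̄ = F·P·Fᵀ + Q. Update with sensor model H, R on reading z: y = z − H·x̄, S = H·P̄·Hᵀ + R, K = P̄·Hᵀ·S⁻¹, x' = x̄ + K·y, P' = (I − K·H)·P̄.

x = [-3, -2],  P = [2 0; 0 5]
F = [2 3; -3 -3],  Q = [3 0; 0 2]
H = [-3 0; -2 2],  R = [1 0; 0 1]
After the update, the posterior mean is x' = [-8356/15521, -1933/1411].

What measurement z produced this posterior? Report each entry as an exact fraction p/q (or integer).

z = [2, -2]

x̄ = F·x = [-12, 15]
P̄ = F·P·Fᵀ + Q = [56 -57; -57 65]
S = H·P̄·Hᵀ + R = [505 678; 678 941]
K = P̄·Hᵀ·S⁻¹ = [-4860/15521 -226/15521; -411/1411 662/1411]
x' − x̄ = [177896/15521, -23098/1411] = K·y
y = (KᵀK)⁻¹·Kᵀ·(x' − x̄) = [-34, -56]
z = y + H·x̄ = [-34, -56] + [36, 54] = [2, -2]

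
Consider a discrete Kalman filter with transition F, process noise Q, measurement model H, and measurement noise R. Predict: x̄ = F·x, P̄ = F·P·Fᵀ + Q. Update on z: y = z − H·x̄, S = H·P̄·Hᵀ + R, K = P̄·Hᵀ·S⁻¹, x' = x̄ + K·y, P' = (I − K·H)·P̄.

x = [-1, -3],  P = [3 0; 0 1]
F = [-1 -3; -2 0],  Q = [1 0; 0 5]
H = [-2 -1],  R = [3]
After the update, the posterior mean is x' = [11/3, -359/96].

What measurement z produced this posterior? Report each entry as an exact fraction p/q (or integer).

z = [-3]

x̄ = F·x = [10, 2]
P̄ = F·P·Fᵀ + Q = [13 6; 6 17]
S = H·P̄·Hᵀ + R = [96]
K = P̄·Hᵀ·S⁻¹ = [-1/3; -29/96]
x' − x̄ = [-19/3, -551/96] = K·y
y = (KᵀK)⁻¹·Kᵀ·(x' − x̄) = [19]
z = y + H·x̄ = [19] + [-22] = [-3]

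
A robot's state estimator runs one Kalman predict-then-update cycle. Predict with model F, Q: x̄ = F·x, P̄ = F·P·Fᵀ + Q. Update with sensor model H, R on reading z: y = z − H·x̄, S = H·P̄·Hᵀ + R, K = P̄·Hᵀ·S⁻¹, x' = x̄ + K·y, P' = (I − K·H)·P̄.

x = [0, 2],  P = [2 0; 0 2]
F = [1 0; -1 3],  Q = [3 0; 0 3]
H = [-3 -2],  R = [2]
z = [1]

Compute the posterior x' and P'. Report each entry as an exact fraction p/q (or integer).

x' = [-143/115, 34/23]
P' = [454/115 -134/23; -134/23 209/23]

x̄ = F·x = [0, 6]
P̄ = F·P·Fᵀ + Q = [5 -2; -2 23]
y = z − H·x̄ = [13]
S = H·P̄·Hᵀ + R = [115]
K = P̄·Hᵀ·S⁻¹ = [-11/115; -8/23]
x' = x̄ + K·y = [-143/115, 34/23]
P' = (I − K·H)·P̄ = [454/115 -134/23; -134/23 209/23]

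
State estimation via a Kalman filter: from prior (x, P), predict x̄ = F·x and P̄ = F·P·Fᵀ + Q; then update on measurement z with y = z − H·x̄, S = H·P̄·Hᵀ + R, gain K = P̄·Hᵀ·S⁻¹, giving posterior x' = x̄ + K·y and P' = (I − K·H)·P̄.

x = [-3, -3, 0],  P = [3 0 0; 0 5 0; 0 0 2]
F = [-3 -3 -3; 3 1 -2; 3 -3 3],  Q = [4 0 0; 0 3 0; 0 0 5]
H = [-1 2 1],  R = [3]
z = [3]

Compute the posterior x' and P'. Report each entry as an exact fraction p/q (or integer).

x' = [81/22, -147/121, 4275/484]
P' = [45 76/11 665/22; 76/11 1839/121 -2755/121; 665/22 -2755/121 36955/484]

x̄ = F·x = [18, -12, 0]
P̄ = F·P·Fᵀ + Q = [94 -30 0; -30 43 0; 0 0 95]
y = z − H·x̄ = [45]
S = H·P̄·Hᵀ + R = [484]
K = P̄·Hᵀ·S⁻¹ = [-7/22; 29/121; 95/484]
x' = x̄ + K·y = [81/22, -147/121, 4275/484]
P' = (I − K·H)·P̄ = [45 76/11 665/22; 76/11 1839/121 -2755/121; 665/22 -2755/121 36955/484]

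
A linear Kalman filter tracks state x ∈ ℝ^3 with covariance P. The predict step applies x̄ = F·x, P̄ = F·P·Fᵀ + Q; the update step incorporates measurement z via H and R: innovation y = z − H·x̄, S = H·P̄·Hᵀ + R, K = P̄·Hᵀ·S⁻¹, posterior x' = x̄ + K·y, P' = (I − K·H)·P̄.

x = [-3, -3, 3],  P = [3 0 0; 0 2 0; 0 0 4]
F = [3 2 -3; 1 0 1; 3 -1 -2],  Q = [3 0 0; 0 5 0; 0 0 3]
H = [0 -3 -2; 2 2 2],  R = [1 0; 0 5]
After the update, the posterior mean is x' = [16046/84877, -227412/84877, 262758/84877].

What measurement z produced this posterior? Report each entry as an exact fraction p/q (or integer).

z = [2, 2]

x̄ = F·x = [-24, 0, -12]
P̄ = F·P·Fᵀ + Q = [74 -3 47; -3 12 1; 47 1 48]
S = H·P̄·Hᵀ + R = [313 -444; -444 901]
K = P̄·Hᵀ·S⁻¹ = [28199/84877 36128/84877; -25358/84877 -10612/84877; -3951/84877 16140/84877]
x' − x̄ = [2053094/84877, -227412/84877, 1281282/84877] = K·y
y = (KᵀK)⁻¹·Kᵀ·(x' − x̄) = [-22, 74]
z = y + H·x̄ = [-22, 74] + [24, -72] = [2, 2]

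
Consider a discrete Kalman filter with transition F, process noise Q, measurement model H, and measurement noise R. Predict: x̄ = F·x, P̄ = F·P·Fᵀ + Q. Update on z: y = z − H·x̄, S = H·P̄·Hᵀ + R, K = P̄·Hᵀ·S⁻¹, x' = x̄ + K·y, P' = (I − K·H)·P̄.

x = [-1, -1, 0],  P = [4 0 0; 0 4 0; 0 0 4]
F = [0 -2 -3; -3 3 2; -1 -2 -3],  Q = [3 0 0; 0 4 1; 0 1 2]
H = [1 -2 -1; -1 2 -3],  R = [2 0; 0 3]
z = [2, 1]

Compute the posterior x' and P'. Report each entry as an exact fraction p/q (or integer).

x̄ = F·x = [2, 0, 3]
P̄ = F·P·Fᵀ + Q = [55 -48 52; -48 92 -35; 52 -35 58]
y = z − H·x̄ = [3, 12]
S = H·P̄·Hᵀ + R = [431 -685; -685 1872]
K = P̄·Hᵀ·S⁻¹ = [-24967/337607 -64502/337607; -137939/337607 10302/337607; -82952/337607 -83736/337607]
x' = x̄ + K·y = [-173711/337607, -290193/337607, -240867/337607]
P' = (I − K·H)·P̄ = [1238004/337607 613539/337607 60860/337607; 613539/337607 414087/337607 61243/337607; 60860/337607 61243/337607 104278/337607]

x' = [-173711/337607, -290193/337607, -240867/337607]
P' = [1238004/337607 613539/337607 60860/337607; 613539/337607 414087/337607 61243/337607; 60860/337607 61243/337607 104278/337607]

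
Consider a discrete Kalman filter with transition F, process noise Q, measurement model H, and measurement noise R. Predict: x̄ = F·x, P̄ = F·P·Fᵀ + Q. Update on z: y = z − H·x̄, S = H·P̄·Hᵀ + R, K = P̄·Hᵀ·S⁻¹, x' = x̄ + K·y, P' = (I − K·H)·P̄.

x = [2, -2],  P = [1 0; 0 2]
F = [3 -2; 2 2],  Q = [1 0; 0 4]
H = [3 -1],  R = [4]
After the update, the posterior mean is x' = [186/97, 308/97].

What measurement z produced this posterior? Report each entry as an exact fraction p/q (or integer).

z = [2]

x̄ = F·x = [10, 0]
P̄ = F·P·Fᵀ + Q = [18 -2; -2 16]
S = H·P̄·Hᵀ + R = [194]
K = P̄·Hᵀ·S⁻¹ = [28/97; -11/97]
x' − x̄ = [-784/97, 308/97] = K·y
y = (KᵀK)⁻¹·Kᵀ·(x' − x̄) = [-28]
z = y + H·x̄ = [-28] + [30] = [2]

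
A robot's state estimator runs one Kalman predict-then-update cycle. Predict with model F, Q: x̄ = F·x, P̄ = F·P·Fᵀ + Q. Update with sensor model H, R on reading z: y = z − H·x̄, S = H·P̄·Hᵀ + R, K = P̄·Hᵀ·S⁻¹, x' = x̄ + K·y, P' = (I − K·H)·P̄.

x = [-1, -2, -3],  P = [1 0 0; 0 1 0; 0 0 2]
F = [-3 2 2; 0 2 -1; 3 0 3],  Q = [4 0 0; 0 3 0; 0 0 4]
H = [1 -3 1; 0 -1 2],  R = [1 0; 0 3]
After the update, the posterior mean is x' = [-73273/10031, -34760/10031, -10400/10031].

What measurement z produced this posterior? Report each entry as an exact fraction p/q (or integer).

z = [2, 2]

x̄ = F·x = [-7, -1, -12]
P̄ = F·P·Fᵀ + Q = [25 0 3; 0 9 -6; 3 -6 31]
S = H·P̄·Hᵀ + R = [180 137; 137 160]
K = P̄·Hᵀ·S⁻¹ = [3658/10031 -2756/10031; -2403/10031 741/10031; -996/10031 5116/10031]
x' − x̄ = [-3056/10031, -24729/10031, 109972/10031] = K·y
y = (KᵀK)⁻¹·Kᵀ·(x' − x̄) = [18, 25]
z = y + H·x̄ = [18, 25] + [-16, -23] = [2, 2]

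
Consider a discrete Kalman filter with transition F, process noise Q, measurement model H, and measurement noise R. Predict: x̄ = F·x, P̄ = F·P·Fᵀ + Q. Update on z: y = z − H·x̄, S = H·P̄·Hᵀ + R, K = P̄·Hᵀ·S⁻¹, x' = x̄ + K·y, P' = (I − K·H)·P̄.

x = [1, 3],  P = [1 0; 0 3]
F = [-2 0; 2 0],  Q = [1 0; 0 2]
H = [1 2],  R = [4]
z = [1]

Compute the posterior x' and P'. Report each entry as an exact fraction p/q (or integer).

x' = [-31/17, 26/17]
P' = [76/17 -44/17; -44/17 38/17]

x̄ = F·x = [-2, 2]
P̄ = F·P·Fᵀ + Q = [5 -4; -4 6]
y = z − H·x̄ = [-1]
S = H·P̄·Hᵀ + R = [17]
K = P̄·Hᵀ·S⁻¹ = [-3/17; 8/17]
x' = x̄ + K·y = [-31/17, 26/17]
P' = (I − K·H)·P̄ = [76/17 -44/17; -44/17 38/17]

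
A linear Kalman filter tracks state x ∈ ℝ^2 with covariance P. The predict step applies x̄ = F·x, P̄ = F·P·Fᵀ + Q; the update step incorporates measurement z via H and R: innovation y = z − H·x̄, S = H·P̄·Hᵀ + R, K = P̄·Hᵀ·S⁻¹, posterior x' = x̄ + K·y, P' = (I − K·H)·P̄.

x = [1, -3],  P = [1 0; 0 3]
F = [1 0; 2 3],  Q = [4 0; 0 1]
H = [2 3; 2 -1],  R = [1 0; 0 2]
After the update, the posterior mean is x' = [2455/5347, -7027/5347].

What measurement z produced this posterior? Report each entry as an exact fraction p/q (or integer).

z = [-3, 2]

x̄ = F·x = [1, -7]
P̄ = F·P·Fᵀ + Q = [5 2; 2 32]
S = H·P̄·Hᵀ + R = [333 -68; -68 46]
K = P̄·Hᵀ·S⁻¹ = [640/5347 1876/5347; 1348/5347 -1262/5347]
x' − x̄ = [-2892/5347, 30402/5347] = K·y
y = (KᵀK)⁻¹·Kᵀ·(x' − x̄) = [16, -7]
z = y + H·x̄ = [16, -7] + [-19, 9] = [-3, 2]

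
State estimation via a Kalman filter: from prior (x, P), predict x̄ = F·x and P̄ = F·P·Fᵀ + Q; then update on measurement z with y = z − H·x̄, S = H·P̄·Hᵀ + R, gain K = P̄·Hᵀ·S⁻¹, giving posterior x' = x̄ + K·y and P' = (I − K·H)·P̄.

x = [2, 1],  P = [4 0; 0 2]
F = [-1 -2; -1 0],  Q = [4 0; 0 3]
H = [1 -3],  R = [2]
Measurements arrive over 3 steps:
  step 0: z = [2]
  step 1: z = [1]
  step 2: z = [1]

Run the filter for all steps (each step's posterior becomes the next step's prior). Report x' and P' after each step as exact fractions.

step 0: x' = [-4, -2], P' = [896/57 296/57; 296/57 110/57]
step 1: x' = [6572/1179, 1861/1179], P' = [39620/1179 13588/1179; 13588/1179 4910/1179]
step 2: x' = [-372058/108323, -496867/324969], P' = [5160136/108323 1774752/108323; 1774752/108323 1900102/324969]

step 0: x̄ = F·x = [-4, -2]
step 0: P̄ = F·P·Fᵀ + Q = [16 4; 4 7]
step 0: y = z − H·x̄ = [0]
step 0: S = H·P̄·Hᵀ + R = [57]
step 0: K = P̄·Hᵀ·S⁻¹ = [4/57; -17/57]
step 0: x' = x̄ + K·y = [-4, -2]
step 0: P' = (I − K·H)·P̄ = [896/57 296/57; 296/57 110/57]
step 1: x̄ = F·x = [8, 4]
step 1: P̄ = F·P·Fᵀ + Q = [916/19 496/19; 496/19 1067/57]
step 1: y = z − H·x̄ = [5]
step 1: S = H·P̄·Hᵀ + R = [1179/19]
step 1: K = P̄·Hᵀ·S⁻¹ = [-572/1179; -571/1179]
step 1: x' = x̄ + K·y = [6572/1179, 1861/1179]
step 1: P' = (I − K·H)·P̄ = [39620/1179 13588/1179; 13588/1179 4910/1179]
step 2: x̄ = F·x = [-10294/1179, -6572/1179]
step 2: P̄ = F·P·Fᵀ + Q = [118328/1179 66796/1179; 66796/1179 43157/1179]
step 2: y = z − H·x̄ = [-8243/1179]
step 2: S = H·P̄·Hᵀ + R = [108323/1179]
step 2: K = P̄·Hᵀ·S⁻¹ = [-82060/108323; -62675/108323]
step 2: x' = x̄ + K·y = [-372058/108323, -496867/324969]
step 2: P' = (I − K·H)·P̄ = [5160136/108323 1774752/108323; 1774752/108323 1900102/324969]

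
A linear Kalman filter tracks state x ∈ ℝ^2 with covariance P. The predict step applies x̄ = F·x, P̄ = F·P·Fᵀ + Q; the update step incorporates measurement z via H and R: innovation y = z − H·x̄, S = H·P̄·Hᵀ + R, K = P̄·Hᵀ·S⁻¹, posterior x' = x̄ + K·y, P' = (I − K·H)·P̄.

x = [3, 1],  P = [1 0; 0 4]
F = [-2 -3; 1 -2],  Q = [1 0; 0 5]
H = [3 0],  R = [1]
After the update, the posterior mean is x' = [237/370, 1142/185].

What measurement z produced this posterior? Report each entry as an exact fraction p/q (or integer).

z = [2]

x̄ = F·x = [-9, 1]
P̄ = F·P·Fᵀ + Q = [41 22; 22 22]
S = H·P̄·Hᵀ + R = [370]
K = P̄·Hᵀ·S⁻¹ = [123/370; 33/185]
x' − x̄ = [3567/370, 957/185] = K·y
y = (KᵀK)⁻¹·Kᵀ·(x' − x̄) = [29]
z = y + H·x̄ = [29] + [-27] = [2]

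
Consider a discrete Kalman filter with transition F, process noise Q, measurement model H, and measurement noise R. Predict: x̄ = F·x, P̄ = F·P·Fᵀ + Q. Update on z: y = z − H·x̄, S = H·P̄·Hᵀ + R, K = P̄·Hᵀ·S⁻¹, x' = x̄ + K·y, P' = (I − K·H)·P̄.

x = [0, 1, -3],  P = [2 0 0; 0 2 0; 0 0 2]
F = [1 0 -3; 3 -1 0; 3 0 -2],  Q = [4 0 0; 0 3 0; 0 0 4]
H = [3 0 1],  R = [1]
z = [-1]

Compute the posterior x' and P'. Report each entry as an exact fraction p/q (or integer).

x' = [27/71, -1579/355, -726/355]
P' = [84/71 -222/71 -234/71; -222/71 6869/355 3366/355; -234/71 3366/355 3594/355]

x̄ = F·x = [9, -1, 6]
P̄ = F·P·Fᵀ + Q = [24 6 18; 6 23 18; 18 18 30]
y = z − H·x̄ = [-34]
S = H·P̄·Hᵀ + R = [355]
K = P̄·Hᵀ·S⁻¹ = [18/71; 36/355; 84/355]
x' = x̄ + K·y = [27/71, -1579/355, -726/355]
P' = (I − K·H)·P̄ = [84/71 -222/71 -234/71; -222/71 6869/355 3366/355; -234/71 3366/355 3594/355]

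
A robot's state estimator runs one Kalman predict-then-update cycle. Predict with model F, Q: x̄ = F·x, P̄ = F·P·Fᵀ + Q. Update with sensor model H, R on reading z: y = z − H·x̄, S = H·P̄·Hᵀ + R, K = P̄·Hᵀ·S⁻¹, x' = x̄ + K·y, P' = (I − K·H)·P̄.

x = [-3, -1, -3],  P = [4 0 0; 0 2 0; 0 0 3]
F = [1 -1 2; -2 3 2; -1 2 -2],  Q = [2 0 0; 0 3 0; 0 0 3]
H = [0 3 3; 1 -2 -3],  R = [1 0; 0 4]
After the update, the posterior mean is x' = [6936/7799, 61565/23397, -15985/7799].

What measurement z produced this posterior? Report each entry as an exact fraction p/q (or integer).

z = [2, 3]

x̄ = F·x = [-8, -3, 7]
P̄ = F·P·Fᵀ + Q = [20 -2 -20; -2 49 8; -20 8 27]
S = H·P̄·Hᵀ + R = [829 -723; -723 687]
K = P̄·Hᵀ·S⁻¹ = [2565/7799 3653/7799; 9275/15598 20837/46794; -2076/7799 -3513/7799]
x' − x̄ = [69328/7799, 131756/23397, -70578/7799] = K·y
y = (KᵀK)⁻¹·Kᵀ·(x' − x̄) = [-10, 26]
z = y + H·x̄ = [-10, 26] + [12, -23] = [2, 3]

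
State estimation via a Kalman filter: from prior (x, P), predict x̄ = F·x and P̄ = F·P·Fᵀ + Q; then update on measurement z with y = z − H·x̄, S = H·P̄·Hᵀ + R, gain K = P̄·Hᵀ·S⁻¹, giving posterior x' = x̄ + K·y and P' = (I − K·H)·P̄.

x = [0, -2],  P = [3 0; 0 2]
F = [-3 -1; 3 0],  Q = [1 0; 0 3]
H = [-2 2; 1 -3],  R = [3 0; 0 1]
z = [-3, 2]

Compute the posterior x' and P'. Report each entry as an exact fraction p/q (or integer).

x̄ = F·x = [2, 0]
P̄ = F·P·Fᵀ + Q = [30 -27; -27 30]
y = z − H·x̄ = [1, 0]
S = H·P̄·Hᵀ + R = [459 -456; -456 463]
K = P̄·Hᵀ·S⁻¹ = [-722/1527 -115/509; -190/1527 -191/509]
x' = x̄ + K·y = [2332/1527, -190/1527]
P' = (I − K·H)·P̄ = [599/509 238/509; 238/509 143/509]

x' = [2332/1527, -190/1527]
P' = [599/509 238/509; 238/509 143/509]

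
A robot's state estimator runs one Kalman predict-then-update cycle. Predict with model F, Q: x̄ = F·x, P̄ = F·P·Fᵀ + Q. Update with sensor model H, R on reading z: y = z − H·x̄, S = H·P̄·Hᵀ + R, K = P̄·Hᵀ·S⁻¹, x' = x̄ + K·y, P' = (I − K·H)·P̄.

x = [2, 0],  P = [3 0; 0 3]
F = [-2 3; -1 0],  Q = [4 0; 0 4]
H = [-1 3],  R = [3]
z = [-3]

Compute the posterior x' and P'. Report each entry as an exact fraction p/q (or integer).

x' = [-267/73, -161/73]
P' = [2514/73 813/73; 813/73 286/73]

x̄ = F·x = [-4, -2]
P̄ = F·P·Fᵀ + Q = [43 6; 6 7]
y = z − H·x̄ = [-1]
S = H·P̄·Hᵀ + R = [73]
K = P̄·Hᵀ·S⁻¹ = [-25/73; 15/73]
x' = x̄ + K·y = [-267/73, -161/73]
P' = (I − K·H)·P̄ = [2514/73 813/73; 813/73 286/73]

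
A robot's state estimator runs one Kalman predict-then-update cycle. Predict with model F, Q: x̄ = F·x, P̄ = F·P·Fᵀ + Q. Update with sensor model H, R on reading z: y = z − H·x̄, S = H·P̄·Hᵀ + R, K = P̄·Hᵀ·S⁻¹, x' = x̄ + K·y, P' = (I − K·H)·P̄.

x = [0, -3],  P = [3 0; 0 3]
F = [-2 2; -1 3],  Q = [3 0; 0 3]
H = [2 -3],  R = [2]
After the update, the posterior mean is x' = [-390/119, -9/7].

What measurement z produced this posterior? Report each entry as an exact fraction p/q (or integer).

z = [-3]

x̄ = F·x = [-6, -9]
P̄ = F·P·Fᵀ + Q = [27 24; 24 33]
S = H·P̄·Hᵀ + R = [119]
K = P̄·Hᵀ·S⁻¹ = [-18/119; -3/7]
x' − x̄ = [324/119, 54/7] = K·y
y = (KᵀK)⁻¹·Kᵀ·(x' − x̄) = [-18]
z = y + H·x̄ = [-18] + [15] = [-3]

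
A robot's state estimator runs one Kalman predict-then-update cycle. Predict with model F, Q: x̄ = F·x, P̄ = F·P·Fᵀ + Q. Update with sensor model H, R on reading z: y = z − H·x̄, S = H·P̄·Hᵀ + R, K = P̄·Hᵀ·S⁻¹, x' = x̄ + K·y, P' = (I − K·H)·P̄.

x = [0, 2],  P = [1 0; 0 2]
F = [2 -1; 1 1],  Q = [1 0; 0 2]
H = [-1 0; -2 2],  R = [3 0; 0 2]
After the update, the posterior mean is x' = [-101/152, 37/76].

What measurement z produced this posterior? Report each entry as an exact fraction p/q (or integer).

z = [1, 2]

x̄ = F·x = [-2, 2]
P̄ = F·P·Fᵀ + Q = [7 0; 0 5]
S = H·P̄·Hᵀ + R = [10 14; 14 50]
K = P̄·Hᵀ·S⁻¹ = [-77/152 -21/152; -35/76 25/76]
x' − x̄ = [203/152, -115/76] = K·y
y = (KᵀK)⁻¹·Kᵀ·(x' − x̄) = [-1, -6]
z = y + H·x̄ = [-1, -6] + [2, 8] = [1, 2]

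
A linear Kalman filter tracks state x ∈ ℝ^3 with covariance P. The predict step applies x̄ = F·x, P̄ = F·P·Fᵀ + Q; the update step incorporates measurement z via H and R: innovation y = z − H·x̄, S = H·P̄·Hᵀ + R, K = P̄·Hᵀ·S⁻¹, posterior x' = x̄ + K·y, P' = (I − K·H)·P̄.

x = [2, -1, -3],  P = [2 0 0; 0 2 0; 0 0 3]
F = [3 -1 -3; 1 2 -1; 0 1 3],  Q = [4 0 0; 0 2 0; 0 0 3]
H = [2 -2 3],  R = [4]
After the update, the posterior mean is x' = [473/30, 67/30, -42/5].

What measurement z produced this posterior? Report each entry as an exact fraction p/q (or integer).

z = [2]

x̄ = F·x = [16, 3, -10]
P̄ = F·P·Fᵀ + Q = [51 11 -29; 11 15 -5; -29 -5 32]
S = H·P̄·Hᵀ + R = [180]
K = P̄·Hᵀ·S⁻¹ = [-7/180; -23/180; 4/15]
x' − x̄ = [-7/30, -23/30, 8/5] = K·y
y = (KᵀK)⁻¹·Kᵀ·(x' − x̄) = [6]
z = y + H·x̄ = [6] + [-4] = [2]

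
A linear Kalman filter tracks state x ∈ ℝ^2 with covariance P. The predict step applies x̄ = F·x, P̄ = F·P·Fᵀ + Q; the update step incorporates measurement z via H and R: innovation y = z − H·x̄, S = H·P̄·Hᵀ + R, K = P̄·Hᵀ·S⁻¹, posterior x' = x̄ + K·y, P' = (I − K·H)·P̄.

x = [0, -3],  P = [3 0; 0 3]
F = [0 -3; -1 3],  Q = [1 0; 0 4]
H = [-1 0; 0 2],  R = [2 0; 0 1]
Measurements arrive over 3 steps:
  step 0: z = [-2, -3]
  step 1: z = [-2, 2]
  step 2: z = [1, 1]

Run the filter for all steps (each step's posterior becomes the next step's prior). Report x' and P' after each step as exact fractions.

step 0: x̄ = F·x = [9, -9]
step 0: P̄ = F·P·Fᵀ + Q = [28 -27; -27 34]
step 0: y = z − H·x̄ = [7, 15]
step 0: S = H·P̄·Hᵀ + R = [30 54; 54 137]
step 0: K = P̄·Hᵀ·S⁻¹ = [-460/597 -18/199; 9/398 97/199]
step 0: x' = x̄ + K·y = [1343/597, -609/398]
step 0: P' = (I − K·H)·P̄ = [920/597 -9/199; -9/199 97/398]
step 1: x̄ = F·x = [1827/398, -8167/1194]
step 1: P̄ = F·P·Fᵀ + Q = [1271/398 -927/398; -927/398 9559/1194]
step 1: y = z − H·x̄ = [1031/398, 9361/597]
step 1: S = H·P̄·Hᵀ + R = [2067/398 927/199; 927/199 19715/597]
step 1: K = P̄·Hᵀ·S⁻¹ = [-100009/178869 -3708/59623; 927/59623 28778/59623]
step 1: x' = x̄ + K·y = [387596/178869, 45819/59623]
step 1: P' = (I − K·H)·P̄ = [200018/178869 -1854/59623; -1854/59623 14389/59623]
step 2: x̄ = F·x = [-137457/59623, 24775/178869]
step 2: P̄ = F·P·Fᵀ + Q = [189124/59623 -135063/59623; -135063/59623 1337369/178869]
step 2: y = z − H·x̄ = [-77834/59623, 129319/178869]
step 2: S = H·P̄·Hᵀ + R = [308370/59623 270126/59623; 270126/59623 5528345/178869]
step 2: K = P̄·Hᵀ·S⁻¹ = [-6932212/12460557 -270126/4153519; 135063/8307038 1999667/4153519]
step 2: x' = x̄ + K·y = [-20263345/12460557, 1932865/4153519]
step 2: P' = (I − K·H)·P̄ = [13864424/12460557 -135063/4153519; -135063/4153519 1999667/8307038]

step 0: x' = [1343/597, -609/398], P' = [920/597 -9/199; -9/199 97/398]
step 1: x' = [387596/178869, 45819/59623], P' = [200018/178869 -1854/59623; -1854/59623 14389/59623]
step 2: x' = [-20263345/12460557, 1932865/4153519], P' = [13864424/12460557 -135063/4153519; -135063/4153519 1999667/8307038]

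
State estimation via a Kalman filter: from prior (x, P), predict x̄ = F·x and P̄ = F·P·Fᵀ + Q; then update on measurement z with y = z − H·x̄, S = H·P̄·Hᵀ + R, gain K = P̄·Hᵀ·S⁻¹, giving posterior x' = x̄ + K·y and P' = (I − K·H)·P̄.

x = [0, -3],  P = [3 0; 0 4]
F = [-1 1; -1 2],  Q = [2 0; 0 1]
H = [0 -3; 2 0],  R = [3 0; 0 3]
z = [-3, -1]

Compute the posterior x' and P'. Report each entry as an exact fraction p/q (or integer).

x̄ = F·x = [-3, -6]
P̄ = F·P·Fᵀ + Q = [9 11; 11 20]
y = z − H·x̄ = [-21, 5]
S = H·P̄·Hᵀ + R = [183 -66; -66 39]
K = P̄·Hᵀ·S⁻¹ = [-11/309 124/309; -296/927 22/927]
x' = x̄ + K·y = [-76/309, 764/927]
P' = (I − K·H)·P̄ = [62/103 11/309; 11/309 296/927]

x' = [-76/309, 764/927]
P' = [62/103 11/309; 11/309 296/927]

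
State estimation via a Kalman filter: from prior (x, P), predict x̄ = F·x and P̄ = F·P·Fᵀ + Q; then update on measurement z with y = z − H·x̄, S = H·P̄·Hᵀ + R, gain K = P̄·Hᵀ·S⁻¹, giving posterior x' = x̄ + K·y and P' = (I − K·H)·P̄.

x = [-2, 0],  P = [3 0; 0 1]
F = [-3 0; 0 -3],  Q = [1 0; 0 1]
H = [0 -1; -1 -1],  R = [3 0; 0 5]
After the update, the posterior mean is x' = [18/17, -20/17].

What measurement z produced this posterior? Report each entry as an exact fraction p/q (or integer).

z = [1, 1]

x̄ = F·x = [6, 0]
P̄ = F·P·Fᵀ + Q = [28 0; 0 10]
S = H·P̄·Hᵀ + R = [13 10; 10 43]
K = P̄·Hᵀ·S⁻¹ = [280/459 -364/459; -110/153 -10/153]
x' − x̄ = [-84/17, -20/17] = K·y
y = (KᵀK)⁻¹·Kᵀ·(x' − x̄) = [1, 7]
z = y + H·x̄ = [1, 7] + [0, -6] = [1, 1]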